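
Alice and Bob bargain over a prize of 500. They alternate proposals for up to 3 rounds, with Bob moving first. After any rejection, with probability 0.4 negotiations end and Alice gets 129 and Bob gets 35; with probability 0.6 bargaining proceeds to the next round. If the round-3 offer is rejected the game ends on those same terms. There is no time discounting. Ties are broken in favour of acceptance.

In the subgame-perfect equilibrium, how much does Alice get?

Round 3 (Bob proposes): Alice gets 129 if talks fail, so Bob offers 129 and keeps 371.
Round 2 (Alice proposes): rejecting gives Bob an expected 0.6 × 371 + 0.4 × 35 = 236.6; Alice offers that and keeps 263.4.
Round 1 (Bob proposes): rejecting gives Alice an expected 0.6 × 263.4 + 0.4 × 129 = 209.64, so Bob offers 209.64, keeping 290.36.

209.64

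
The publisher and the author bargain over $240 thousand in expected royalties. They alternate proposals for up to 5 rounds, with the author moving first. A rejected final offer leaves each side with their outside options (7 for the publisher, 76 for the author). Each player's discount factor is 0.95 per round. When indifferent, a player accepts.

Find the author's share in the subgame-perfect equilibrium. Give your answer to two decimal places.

By backward induction:
Round 5 (the author proposes): the publisher gets 7 if talks fail, so the author offers 7 and keeps 233.
Round 4 (the publisher proposes): the author can get 233 next round, worth 0.95 × 233 = 221.35 now, so the publisher offers 221.35, keeping 18.65.
Round 3 (the author proposes): the publisher can get 18.65 next round, worth 0.95 × 18.65 = 17.7175 now. The author offers 17.7175 and keeps 240 − 17.7175 = 222.2825.
Round 2 (the publisher proposes): the author can get 222.2825 next round, worth 0.95 × 222.2825 = 211.168375 now, so the publisher offers 211.168375, keeping 28.831625.
Round 1 (the author proposes): the publisher can get 28.831625 next round, worth 0.95 × 28.831625 = 27.39004375 now. The author offers 27.39004375 and keeps 240 − 27.39004375 = 212.60995625.

212.61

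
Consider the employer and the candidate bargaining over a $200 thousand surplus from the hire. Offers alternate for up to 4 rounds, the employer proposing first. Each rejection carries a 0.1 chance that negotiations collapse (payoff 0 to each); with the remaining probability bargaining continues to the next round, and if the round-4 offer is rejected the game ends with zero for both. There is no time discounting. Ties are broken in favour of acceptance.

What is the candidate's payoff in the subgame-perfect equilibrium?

By backward induction:
Round 4 (the candidate proposes): the employer will accept anything ≥ 0, so the candidate offers 0 and keeps 200.
Round 3 (the employer proposes): rejecting gives the candidate an expected 0.9 × 200 = 180; the employer offers that and keeps 20.
Round 2 (the candidate proposes): rejecting gives the employer an expected 0.9 × 20 = 18, so the candidate offers 18, keeping 182.
Round 1 (the employer proposes): rejecting gives the candidate an expected 0.9 × 182 = 163.8; the employer offers that and keeps 36.2.

163.8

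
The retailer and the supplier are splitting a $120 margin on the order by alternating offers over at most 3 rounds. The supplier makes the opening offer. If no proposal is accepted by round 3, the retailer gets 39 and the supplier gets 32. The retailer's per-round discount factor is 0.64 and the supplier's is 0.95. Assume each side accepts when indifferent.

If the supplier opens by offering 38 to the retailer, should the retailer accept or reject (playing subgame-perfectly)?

Accept

Round 3 (the supplier proposes): the retailer gets 39 if talks fail, so the supplier offers 39 and keeps 81.
Round 2 (the retailer proposes): the supplier can get 81 next round, worth 0.95 × 81 = 76.95 now; the retailer offers that and keeps 43.05.
So by rejecting in round 1, the retailer gets 43.05 next round, worth 0.64 × 43.05 = 27.552 now.
Offer 38 ≥ 27.552, so the retailer accepts.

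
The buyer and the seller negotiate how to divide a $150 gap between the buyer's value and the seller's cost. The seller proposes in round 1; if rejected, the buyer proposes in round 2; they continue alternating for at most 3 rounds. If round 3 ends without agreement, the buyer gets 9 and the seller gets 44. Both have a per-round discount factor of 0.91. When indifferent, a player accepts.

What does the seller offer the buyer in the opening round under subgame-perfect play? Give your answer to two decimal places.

Round 3 (the seller proposes): the buyer gets 9 if talks fail, so the seller offers 9 and keeps 141.
Round 2 (the buyer proposes): the seller can get 141 next round, worth 0.91 × 141 = 128.31 now; the buyer offers that and keeps 21.69.
Round 1 (the seller proposes): the buyer can get 21.69 next round, worth 0.91 × 21.69 = 19.7379 now; the seller offers that and keeps 130.2621.

19.74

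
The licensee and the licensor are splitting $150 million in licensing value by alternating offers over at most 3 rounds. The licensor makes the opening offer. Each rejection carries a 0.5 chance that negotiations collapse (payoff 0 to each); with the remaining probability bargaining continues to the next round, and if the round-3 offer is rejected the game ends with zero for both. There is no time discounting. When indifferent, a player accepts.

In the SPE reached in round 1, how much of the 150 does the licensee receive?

By backward induction:
Round 3 (the licensor proposes): the licensee will accept anything ≥ 0, so the licensor offers 0 and keeps 150.
Round 2 (the licensee proposes): rejecting gives the licensor an expected 0.5 × 150 = 75; the licensee offers that and keeps 75.
Round 1 (the licensor proposes): rejecting gives the licensee an expected 0.5 × 75 = 37.5. The licensor offers 37.5 and keeps 150 − 37.5 = 112.5.

37.5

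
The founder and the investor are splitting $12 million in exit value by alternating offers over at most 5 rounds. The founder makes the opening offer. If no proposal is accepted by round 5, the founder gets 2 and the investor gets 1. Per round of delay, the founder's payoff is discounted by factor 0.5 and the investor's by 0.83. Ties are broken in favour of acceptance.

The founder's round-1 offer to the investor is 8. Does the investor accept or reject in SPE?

Accept

Work out the investor's continuation value if the offer is rejected.
Round 5 (the founder proposes): the investor gets 1 if talks fail, so the founder offers 1 and keeps 11.
Round 4 (the investor proposes): the founder can get 11 next round, worth 0.5 × 11 = 5.5 now, so the investor offers 5.5, keeping 6.5.
Round 3 (the founder proposes): the investor can get 6.5 next round, worth 0.83 × 6.5 = 5.395 now. The founder offers 5.395 and keeps 12 − 5.395 = 6.605.
Round 2 (the investor proposes): the founder can get 6.605 next round, worth 0.5 × 6.605 = 3.3025 now. The investor offers 3.3025 and keeps 12 − 3.3025 = 8.6975.
So by rejecting in round 1, the investor gets 8.6975 next round, worth 0.83 × 8.6975 = 7.218925 now.
Offer 8 ≥ 7.218925, so the investor accepts.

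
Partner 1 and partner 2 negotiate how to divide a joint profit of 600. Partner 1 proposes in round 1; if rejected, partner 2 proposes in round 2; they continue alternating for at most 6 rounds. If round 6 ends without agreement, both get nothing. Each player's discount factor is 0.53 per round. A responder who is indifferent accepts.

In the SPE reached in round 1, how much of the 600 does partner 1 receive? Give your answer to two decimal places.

383.46

Round 6 (partner 2 proposes): rejection yields 0 for partner 1; partner 2 offers 0 and keeps 600.
Round 5 (partner 1 proposes): partner 2 can get 600 next round, worth 0.53 × 600 = 318 now; partner 1 offers that and keeps 282.
Round 4 (partner 2 proposes): partner 1 can get 282 next round, worth 0.53 × 282 = 149.46 now, so partner 2 offers 149.46, keeping 450.54.
Round 3 (partner 1 proposes): partner 2 can get 450.54 next round, worth 0.53 × 450.54 = 238.7862 now, so partner 1 offers 238.7862, keeping 361.2138.
Round 2 (partner 2 proposes): partner 1 can get 361.2138 next round, worth 0.53 × 361.2138 = 191.443314 now. Partner 2 offers 191.443314 and keeps 600 − 191.443314 = 408.556686.
Round 1 (partner 1 proposes): partner 2 can get 408.556686 next round, worth 0.53 × 408.556686 = 216.53504358 now, so partner 1 offers 216.53504358, keeping 383.46495642.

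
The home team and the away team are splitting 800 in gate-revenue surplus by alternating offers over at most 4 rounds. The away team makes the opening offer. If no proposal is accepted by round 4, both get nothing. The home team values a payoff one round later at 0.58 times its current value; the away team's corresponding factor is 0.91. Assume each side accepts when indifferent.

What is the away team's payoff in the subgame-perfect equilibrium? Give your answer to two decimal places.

513.34

By backward induction:
Round 4 (the home team proposes): rejection yields 0 for the away team; the home team offers 0 and keeps 800.
Round 3 (the away team proposes): the home team can get 800 next round, worth 0.58 × 800 = 464 now. The away team offers 464 and keeps 800 − 464 = 336.
Round 2 (the home team proposes): the away team can get 336 next round, worth 0.91 × 336 = 305.76 now, so the home team offers 305.76, keeping 494.24.
Round 1 (the away team proposes): the home team can get 494.24 next round, worth 0.58 × 494.24 = 286.6592 now, so the away team offers 286.6592, keeping 513.3408.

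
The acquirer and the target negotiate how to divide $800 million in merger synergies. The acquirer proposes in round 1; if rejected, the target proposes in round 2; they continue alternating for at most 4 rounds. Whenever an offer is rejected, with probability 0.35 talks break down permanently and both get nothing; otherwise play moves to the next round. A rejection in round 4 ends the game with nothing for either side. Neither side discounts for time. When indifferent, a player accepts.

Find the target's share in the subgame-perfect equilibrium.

Round 4 (the target proposes): the acquirer will accept anything ≥ 0, so the target offers 0 and keeps 800.
Round 3 (the acquirer proposes): rejecting gives the target an expected 0.65 × 800 = 520. The acquirer offers 520 and keeps 800 − 520 = 280.
Round 2 (the target proposes): rejecting gives the acquirer an expected 0.65 × 280 = 182; the target offers that and keeps 618.
Round 1 (the acquirer proposes): rejecting gives the target an expected 0.65 × 618 = 401.7, so the acquirer offers 401.7, keeping 398.3.

401.7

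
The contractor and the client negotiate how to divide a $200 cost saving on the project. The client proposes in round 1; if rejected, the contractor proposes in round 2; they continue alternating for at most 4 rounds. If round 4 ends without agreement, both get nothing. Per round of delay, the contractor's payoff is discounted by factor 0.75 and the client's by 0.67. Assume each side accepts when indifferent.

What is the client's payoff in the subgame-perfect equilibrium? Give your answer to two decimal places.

75.13

Round 4 (the contractor proposes): the client will accept anything ≥ 0, so the contractor offers 0 and keeps 200.
Round 3 (the client proposes): the contractor can get 200 next round, worth 0.75 × 200 = 150 now, so the client offers 150, keeping 50.
Round 2 (the contractor proposes): the client can get 50 next round, worth 0.67 × 50 = 33.5 now; the contractor offers that and keeps 166.5.
Round 1 (the client proposes): the contractor can get 166.5 next round, worth 0.75 × 166.5 = 124.875 now; the client offers that and keeps 75.125.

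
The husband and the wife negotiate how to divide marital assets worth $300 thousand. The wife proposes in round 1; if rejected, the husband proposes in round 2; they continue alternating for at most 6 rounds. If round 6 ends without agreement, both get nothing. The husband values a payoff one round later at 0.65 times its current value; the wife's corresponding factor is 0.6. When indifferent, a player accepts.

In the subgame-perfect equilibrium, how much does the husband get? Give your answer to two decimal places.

138.08

Round 6 (the husband proposes): rejection yields 0 for the wife; the husband offers 0 and keeps 300.
Round 5 (the wife proposes): the husband can get 300 next round, worth 0.65 × 300 = 195 now; the wife offers that and keeps 105.
Round 4 (the husband proposes): the wife can get 105 next round, worth 0.6 × 105 = 63 now, so the husband offers 63, keeping 237.
Round 3 (the wife proposes): the husband can get 237 next round, worth 0.65 × 237 = 154.05 now; the wife offers that and keeps 145.95.
Round 2 (the husband proposes): the wife can get 145.95 next round, worth 0.6 × 145.95 = 87.57 now. The husband offers 87.57 and keeps 300 − 87.57 = 212.43.
Round 1 (the wife proposes): the husband can get 212.43 next round, worth 0.65 × 212.43 = 138.0795 now; the wife offers that and keeps 161.9205.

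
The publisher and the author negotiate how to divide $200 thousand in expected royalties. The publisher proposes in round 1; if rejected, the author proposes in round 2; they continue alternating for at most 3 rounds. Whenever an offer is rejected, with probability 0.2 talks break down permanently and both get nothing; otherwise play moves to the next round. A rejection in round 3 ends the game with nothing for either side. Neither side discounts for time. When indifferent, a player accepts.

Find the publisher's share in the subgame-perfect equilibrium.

168

By backward induction:
Round 3 (the publisher proposes): the author will accept anything ≥ 0, so the publisher offers 0 and keeps 200.
Round 2 (the author proposes): rejecting gives the publisher an expected 0.8 × 200 = 160, so the author offers 160, keeping 40.
Round 1 (the publisher proposes): rejecting gives the author an expected 0.8 × 40 = 32, so the publisher offers 32, keeping 168.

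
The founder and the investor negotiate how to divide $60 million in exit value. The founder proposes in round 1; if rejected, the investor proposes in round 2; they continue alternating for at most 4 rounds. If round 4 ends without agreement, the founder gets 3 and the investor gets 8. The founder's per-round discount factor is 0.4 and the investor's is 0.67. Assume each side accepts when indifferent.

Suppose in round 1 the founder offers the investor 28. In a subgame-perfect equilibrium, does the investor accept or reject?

Round 4 (the investor proposes): the founder gets 3 if talks fail, so the investor offers 3 and keeps 57.
Round 3 (the founder proposes): the investor can get 57 next round, worth 0.67 × 57 = 38.19 now. The founder offers 38.19 and keeps 60 − 38.19 = 21.81.
Round 2 (the investor proposes): the founder can get 21.81 next round, worth 0.4 × 21.81 = 8.724 now; the investor offers that and keeps 51.276.
So by rejecting in round 1, the investor gets 51.276 next round, worth 0.67 × 51.276 = 34.35492 now.
Offer 28 < 34.35492, so the investor rejects.

Reject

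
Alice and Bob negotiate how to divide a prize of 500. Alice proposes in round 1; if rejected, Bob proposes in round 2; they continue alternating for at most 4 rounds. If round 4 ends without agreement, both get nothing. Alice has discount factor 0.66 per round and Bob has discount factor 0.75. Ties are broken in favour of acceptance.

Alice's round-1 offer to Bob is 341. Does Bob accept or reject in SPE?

Accept

Round 4 (Bob proposes): rejection yields 0 for Alice; Bob offers 0 and keeps 500.
Round 3 (Alice proposes): Bob can get 500 next round, worth 0.75 × 500 = 375 now; Alice offers that and keeps 125.
Round 2 (Bob proposes): Alice can get 125 next round, worth 0.66 × 125 = 82.5 now. Bob offers 82.5 and keeps 500 − 82.5 = 417.5.
So by rejecting in round 1, Bob gets 417.5 next round, worth 0.75 × 417.5 = 313.125 now.
Offer 341 ≥ 313.125, so Bob accepts.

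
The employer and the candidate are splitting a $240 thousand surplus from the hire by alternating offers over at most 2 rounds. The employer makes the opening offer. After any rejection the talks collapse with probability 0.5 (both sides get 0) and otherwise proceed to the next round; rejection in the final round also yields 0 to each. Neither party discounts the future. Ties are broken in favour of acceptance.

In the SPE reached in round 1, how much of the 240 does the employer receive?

Round 2 (the candidate proposes): rejection yields 0 for the employer; the candidate offers 0 and keeps 240.
Round 1 (the employer proposes): rejecting gives the candidate an expected 0.5 × 240 = 120, so the employer offers 120, keeping 120.

120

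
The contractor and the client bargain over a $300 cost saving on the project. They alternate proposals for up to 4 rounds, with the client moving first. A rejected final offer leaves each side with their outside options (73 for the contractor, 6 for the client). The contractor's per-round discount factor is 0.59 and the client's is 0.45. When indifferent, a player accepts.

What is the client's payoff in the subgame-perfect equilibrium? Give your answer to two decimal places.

By backward induction:
Round 4 (the contractor proposes): the client gets 6 if talks fail, so the contractor offers 6 and keeps 294.
Round 3 (the client proposes): the contractor can get 294 next round, worth 0.59 × 294 = 173.46 now, so the client offers 173.46, keeping 126.54.
Round 2 (the contractor proposes): the client can get 126.54 next round, worth 0.45 × 126.54 = 56.943 now; the contractor offers that and keeps 243.057.
Round 1 (the client proposes): the contractor can get 243.057 next round, worth 0.59 × 243.057 = 143.40363 now; the client offers that and keeps 156.59637.

156.60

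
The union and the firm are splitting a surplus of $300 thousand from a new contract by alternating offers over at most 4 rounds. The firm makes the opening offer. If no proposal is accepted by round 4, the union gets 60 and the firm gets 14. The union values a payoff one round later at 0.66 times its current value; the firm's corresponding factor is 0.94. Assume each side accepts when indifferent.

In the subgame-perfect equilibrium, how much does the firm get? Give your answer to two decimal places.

171.01

Round 4 (the union proposes): the firm gets 14 if talks fail, so the union offers 14 and keeps 286.
Round 3 (the firm proposes): the union can get 286 next round, worth 0.66 × 286 = 188.76 now; the firm offers that and keeps 111.24.
Round 2 (the union proposes): the firm can get 111.24 next round, worth 0.94 × 111.24 = 104.5656 now; the union offers that and keeps 195.4344.
Round 1 (the firm proposes): the union can get 195.4344 next round, worth 0.66 × 195.4344 = 128.986704 now; the firm offers that and keeps 171.013296.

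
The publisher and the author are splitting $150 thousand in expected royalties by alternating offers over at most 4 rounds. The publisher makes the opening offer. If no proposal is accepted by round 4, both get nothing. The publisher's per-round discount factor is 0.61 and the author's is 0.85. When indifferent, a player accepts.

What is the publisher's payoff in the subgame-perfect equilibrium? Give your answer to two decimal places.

Round 4 (the author proposes): the publisher will accept anything ≥ 0, so the author offers 0 and keeps 150.
Round 3 (the publisher proposes): the author can get 150 next round, worth 0.85 × 150 = 127.5 now, so the publisher offers 127.5, keeping 22.5.
Round 2 (the author proposes): the publisher can get 22.5 next round, worth 0.61 × 22.5 = 13.725 now. The author offers 13.725 and keeps 150 − 13.725 = 136.275.
Round 1 (the publisher proposes): the author can get 136.275 next round, worth 0.85 × 136.275 = 115.83375 now. The publisher offers 115.83375 and keeps 150 − 115.83375 = 34.16625.

34.17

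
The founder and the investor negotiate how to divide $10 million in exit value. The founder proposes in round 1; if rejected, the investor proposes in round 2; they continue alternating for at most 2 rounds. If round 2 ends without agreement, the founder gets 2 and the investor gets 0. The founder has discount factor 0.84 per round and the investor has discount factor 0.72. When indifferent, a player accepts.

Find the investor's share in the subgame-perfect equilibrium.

Round 2 (the investor proposes): the founder gets 2 if talks fail, so the investor offers 2 and keeps 8.
Round 1 (the founder proposes): the investor can get 8 next round, worth 0.72 × 8 = 5.76 now, so the founder offers 5.76, keeping 4.24.

5.76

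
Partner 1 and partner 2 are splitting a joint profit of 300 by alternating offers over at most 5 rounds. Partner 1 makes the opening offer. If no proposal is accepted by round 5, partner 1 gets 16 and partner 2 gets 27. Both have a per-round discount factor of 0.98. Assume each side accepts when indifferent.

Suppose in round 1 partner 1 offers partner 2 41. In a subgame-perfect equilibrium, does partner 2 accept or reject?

Work out partner 2's continuation value if the offer is rejected.
Round 5 (partner 1 proposes): partner 2 gets 27 if talks fail, so partner 1 offers 27 and keeps 273.
Round 4 (partner 2 proposes): partner 1 can get 273 next round, worth 0.98 × 273 = 267.54 now, so partner 2 offers 267.54, keeping 32.46.
Round 3 (partner 1 proposes): partner 2 can get 32.46 next round, worth 0.98 × 32.46 = 31.8108 now, so partner 1 offers 31.8108, keeping 268.1892.
Round 2 (partner 2 proposes): partner 1 can get 268.1892 next round, worth 0.98 × 268.1892 = 262.825416 now; partner 2 offers that and keeps 37.174584.
So by rejecting in round 1, partner 2 gets 37.174584 next round, worth 0.98 × 37.174584 = 36.43109232 now.
Offer 41 ≥ 36.43109232, so partner 2 accepts.

Accept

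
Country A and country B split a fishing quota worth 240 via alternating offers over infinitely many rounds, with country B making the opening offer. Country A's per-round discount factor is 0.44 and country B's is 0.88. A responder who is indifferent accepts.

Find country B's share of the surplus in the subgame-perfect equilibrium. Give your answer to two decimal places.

In a stationary SPE each proposer offers the other exactly their discounted continuation value.
If country B keeps x when proposing and country A keeps y when proposing, then x = 240 − 0.44y and y = 240 − 0.88x.
Solving: x = 240(1 − 0.44) / (1 − 0.88·0.44) = 134.4 / 0.6128 ≈ 219.3211.
Country A gets 240 − 219.3211 ≈ 20.6789.

219.32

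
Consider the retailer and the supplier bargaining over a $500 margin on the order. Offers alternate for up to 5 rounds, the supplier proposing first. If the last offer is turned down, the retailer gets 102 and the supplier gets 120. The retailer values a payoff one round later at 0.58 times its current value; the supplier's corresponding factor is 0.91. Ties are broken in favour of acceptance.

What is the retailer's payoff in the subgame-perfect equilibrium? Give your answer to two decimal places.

Work backward from the last round.
Round 5 (the supplier proposes): the retailer gets 102 if talks fail, so the supplier offers 102 and keeps 398.
Round 4 (the retailer proposes): the supplier can get 398 next round, worth 0.91 × 398 = 362.18 now; the retailer offers that and keeps 137.82.
Round 3 (the supplier proposes): the retailer can get 137.82 next round, worth 0.58 × 137.82 = 79.9356 now, so the supplier offers 79.9356, keeping 420.0644.
Round 2 (the retailer proposes): the supplier can get 420.0644 next round, worth 0.91 × 420.0644 = 382.258604 now. The retailer offers 382.258604 and keeps 500 − 382.258604 = 117.741396.
Round 1 (the supplier proposes): the retailer can get 117.741396 next round, worth 0.58 × 117.741396 = 68.29000968 now, so the supplier offers 68.29000968, keeping 431.70999032.

68.29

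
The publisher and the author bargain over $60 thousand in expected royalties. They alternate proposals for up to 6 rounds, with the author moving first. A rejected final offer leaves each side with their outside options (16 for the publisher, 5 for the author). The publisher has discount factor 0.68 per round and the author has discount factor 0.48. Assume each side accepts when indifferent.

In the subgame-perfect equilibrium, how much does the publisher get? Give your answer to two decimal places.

Round 6 (the publisher proposes): the author gets 5 if talks fail, so the publisher offers 5 and keeps 55.
Round 5 (the author proposes): the publisher can get 55 next round, worth 0.68 × 55 = 37.4 now; the author offers that and keeps 22.6.
Round 4 (the publisher proposes): the author can get 22.6 next round, worth 0.48 × 22.6 = 10.848 now, so the publisher offers 10.848, keeping 49.152.
Round 3 (the author proposes): the publisher can get 49.152 next round, worth 0.68 × 49.152 = 33.42336 now. The author offers 33.42336 and keeps 60 − 33.42336 = 26.57664.
Round 2 (the publisher proposes): the author can get 26.57664 next round, worth 0.48 × 26.57664 = 12.7567872 now, so the publisher offers 12.7567872, keeping 47.2432128.
Round 1 (the author proposes): the publisher can get 47.2432128 next round, worth 0.68 × 47.2432128 = 32.125384704 now, so the author offers 32.125384704, keeping 27.874615296.

32.13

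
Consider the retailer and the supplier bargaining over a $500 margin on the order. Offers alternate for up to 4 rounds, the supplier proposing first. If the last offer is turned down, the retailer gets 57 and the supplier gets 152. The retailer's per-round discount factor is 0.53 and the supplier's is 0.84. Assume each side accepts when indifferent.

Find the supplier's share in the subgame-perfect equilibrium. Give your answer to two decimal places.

Round 4 (the retailer proposes): the supplier gets 152 if talks fail, so the retailer offers 152 and keeps 348.
Round 3 (the supplier proposes): the retailer can get 348 next round, worth 0.53 × 348 = 184.44 now. The supplier offers 184.44 and keeps 500 − 184.44 = 315.56.
Round 2 (the retailer proposes): the supplier can get 315.56 next round, worth 0.84 × 315.56 = 265.0704 now; the retailer offers that and keeps 234.9296.
Round 1 (the supplier proposes): the retailer can get 234.9296 next round, worth 0.53 × 234.9296 = 124.512688 now. The supplier offers 124.512688 and keeps 500 − 124.512688 = 375.487312.

375.49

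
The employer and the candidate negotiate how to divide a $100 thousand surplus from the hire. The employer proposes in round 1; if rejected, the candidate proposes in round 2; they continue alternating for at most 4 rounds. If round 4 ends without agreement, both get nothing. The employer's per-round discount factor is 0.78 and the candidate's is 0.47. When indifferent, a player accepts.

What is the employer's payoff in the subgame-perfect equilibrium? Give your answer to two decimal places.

Work backward from the last round.
Round 4 (the candidate proposes): the employer will accept anything ≥ 0, so the candidate offers 0 and keeps 100.
Round 3 (the employer proposes): the candidate can get 100 next round, worth 0.47 × 100 = 47 now; the employer offers that and keeps 53.
Round 2 (the candidate proposes): the employer can get 53 next round, worth 0.78 × 53 = 41.34 now; the candidate offers that and keeps 58.66.
Round 1 (the employer proposes): the candidate can get 58.66 next round, worth 0.47 × 58.66 = 27.5702 now. The employer offers 27.5702 and keeps 100 − 27.5702 = 72.4298.

72.43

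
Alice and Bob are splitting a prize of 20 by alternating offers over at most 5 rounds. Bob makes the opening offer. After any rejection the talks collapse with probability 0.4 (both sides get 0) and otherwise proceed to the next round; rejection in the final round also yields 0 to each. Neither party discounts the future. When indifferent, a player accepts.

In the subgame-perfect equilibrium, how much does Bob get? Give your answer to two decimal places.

Round 5 (Bob proposes): rejection yields 0 for Alice; Bob offers 0 and keeps 20.
Round 4 (Alice proposes): rejecting gives Bob an expected 0.6 × 20 = 12. Alice offers 12 and keeps 20 − 12 = 8.
Round 3 (Bob proposes): rejecting gives Alice an expected 0.6 × 8 = 4.8. Bob offers 4.8 and keeps 20 − 4.8 = 15.2.
Round 2 (Alice proposes): rejecting gives Bob an expected 0.6 × 15.2 = 9.12. Alice offers 9.12 and keeps 20 − 9.12 = 10.88.
Round 1 (Bob proposes): rejecting gives Alice an expected 0.6 × 10.88 = 6.528, so Bob offers 6.528, keeping 13.472.

13.47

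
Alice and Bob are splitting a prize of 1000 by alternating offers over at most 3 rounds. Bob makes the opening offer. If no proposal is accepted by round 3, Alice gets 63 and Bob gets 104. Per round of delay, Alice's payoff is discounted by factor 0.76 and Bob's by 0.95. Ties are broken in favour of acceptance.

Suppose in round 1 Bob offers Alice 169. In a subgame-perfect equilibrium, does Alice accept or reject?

Accept

Round 3 (Bob proposes): Alice gets 63 if talks fail, so Bob offers 63 and keeps 937.
Round 2 (Alice proposes): Bob can get 937 next round, worth 0.95 × 937 = 890.15 now, so Alice offers 890.15, keeping 109.85.
So by rejecting in round 1, Alice gets 109.85 next round, worth 0.76 × 109.85 = 83.486 now.
Offer 169 ≥ 83.486, so Alice accepts.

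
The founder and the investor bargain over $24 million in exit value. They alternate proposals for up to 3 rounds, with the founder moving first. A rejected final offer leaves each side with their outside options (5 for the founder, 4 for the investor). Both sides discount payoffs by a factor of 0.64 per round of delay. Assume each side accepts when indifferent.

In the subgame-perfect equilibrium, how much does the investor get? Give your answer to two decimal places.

Round 3 (the founder proposes): the investor gets 4 if talks fail, so the founder offers 4 and keeps 20.
Round 2 (the investor proposes): the founder can get 20 next round, worth 0.64 × 20 = 12.8 now. The investor offers 12.8 and keeps 24 − 12.8 = 11.2.
Round 1 (the founder proposes): the investor can get 11.2 next round, worth 0.64 × 11.2 = 7.168 now; the founder offers that and keeps 16.832.

7.17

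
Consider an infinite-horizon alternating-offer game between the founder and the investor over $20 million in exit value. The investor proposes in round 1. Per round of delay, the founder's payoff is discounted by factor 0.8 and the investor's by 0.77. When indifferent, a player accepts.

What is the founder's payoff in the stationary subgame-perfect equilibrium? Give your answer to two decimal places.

In a stationary SPE each proposer offers the other exactly their discounted continuation value.
If the investor keeps x when proposing and the founder keeps y when proposing, then x = 20 − 0.8y and y = 20 − 0.77x.
Solving: x = 20(1 − 0.8) / (1 − 0.77·0.8) = 4 / 0.384 ≈ 10.4167.
The founder gets 20 − 10.4167 ≈ 9.5833.

9.58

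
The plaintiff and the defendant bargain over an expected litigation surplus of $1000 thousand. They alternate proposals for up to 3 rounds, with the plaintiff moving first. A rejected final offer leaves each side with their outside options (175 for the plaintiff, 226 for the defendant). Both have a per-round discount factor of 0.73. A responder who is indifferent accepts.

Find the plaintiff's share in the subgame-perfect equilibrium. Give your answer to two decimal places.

Round 3 (the plaintiff proposes): the defendant gets 226 if talks fail, so the plaintiff offers 226 and keeps 774.
Round 2 (the defendant proposes): the plaintiff can get 774 next round, worth 0.73 × 774 = 565.02 now, so the defendant offers 565.02, keeping 434.98.
Round 1 (the plaintiff proposes): the defendant can get 434.98 next round, worth 0.73 × 434.98 = 317.5354 now. The plaintiff offers 317.5354 and keeps 1000 − 317.5354 = 682.4646.

682.46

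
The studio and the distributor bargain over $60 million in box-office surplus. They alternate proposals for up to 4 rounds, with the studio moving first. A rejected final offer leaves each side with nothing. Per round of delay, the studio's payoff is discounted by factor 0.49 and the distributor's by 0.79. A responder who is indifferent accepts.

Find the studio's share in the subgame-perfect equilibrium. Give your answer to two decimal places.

Solve by backward induction from round 4.
Round 4 (the distributor proposes): the studio will accept anything ≥ 0, so the distributor offers 0 and keeps 60.
Round 3 (the studio proposes): the distributor can get 60 next round, worth 0.79 × 60 = 47.4 now; the studio offers that and keeps 12.6.
Round 2 (the distributor proposes): the studio can get 12.6 next round, worth 0.49 × 12.6 = 6.174 now, so the distributor offers 6.174, keeping 53.826.
Round 1 (the studio proposes): the distributor can get 53.826 next round, worth 0.79 × 53.826 = 42.52254 now. The studio offers 42.52254 and keeps 60 − 42.52254 = 17.47746.

17.48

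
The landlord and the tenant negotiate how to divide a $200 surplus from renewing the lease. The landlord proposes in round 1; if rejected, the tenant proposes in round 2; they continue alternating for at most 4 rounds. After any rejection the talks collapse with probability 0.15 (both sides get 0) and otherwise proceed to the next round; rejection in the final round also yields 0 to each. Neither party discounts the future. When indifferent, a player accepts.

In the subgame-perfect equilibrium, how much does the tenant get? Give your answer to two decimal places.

Round 4 (the tenant proposes): the landlord will accept anything ≥ 0, so the tenant offers 0 and keeps 200.
Round 3 (the landlord proposes): rejecting gives the tenant an expected 0.85 × 200 = 170. The landlord offers 170 and keeps 200 − 170 = 30.
Round 2 (the tenant proposes): rejecting gives the landlord an expected 0.85 × 30 = 25.5. The tenant offers 25.5 and keeps 200 − 25.5 = 174.5.
Round 1 (the landlord proposes): rejecting gives the tenant an expected 0.85 × 174.5 = 148.325; the landlord offers that and keeps 51.675.

148.33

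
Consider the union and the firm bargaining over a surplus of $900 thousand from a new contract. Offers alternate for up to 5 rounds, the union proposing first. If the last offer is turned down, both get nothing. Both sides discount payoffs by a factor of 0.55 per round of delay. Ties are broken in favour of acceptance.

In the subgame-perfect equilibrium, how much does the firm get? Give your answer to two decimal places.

290.13

Round 5 (the union proposes): rejection yields 0 for the firm; the union offers 0 and keeps 900.
Round 4 (the firm proposes): the union can get 900 next round, worth 0.55 × 900 = 495 now, so the firm offers 495, keeping 405.
Round 3 (the union proposes): the firm can get 405 next round, worth 0.55 × 405 = 222.75 now; the union offers that and keeps 677.25.
Round 2 (the firm proposes): the union can get 677.25 next round, worth 0.55 × 677.25 = 372.4875 now; the firm offers that and keeps 527.5125.
Round 1 (the union proposes): the firm can get 527.5125 next round, worth 0.55 × 527.5125 = 290.131875 now. The union offers 290.131875 and keeps 900 − 290.131875 = 609.868125.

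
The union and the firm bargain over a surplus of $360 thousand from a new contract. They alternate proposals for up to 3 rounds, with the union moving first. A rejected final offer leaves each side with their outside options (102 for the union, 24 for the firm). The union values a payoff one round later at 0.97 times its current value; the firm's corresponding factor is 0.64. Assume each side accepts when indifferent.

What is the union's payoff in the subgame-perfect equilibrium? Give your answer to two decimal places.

Round 3 (the union proposes): the firm gets 24 if talks fail, so the union offers 24 and keeps 336.
Round 2 (the firm proposes): the union can get 336 next round, worth 0.97 × 336 = 325.92 now. The firm offers 325.92 and keeps 360 − 325.92 = 34.08.
Round 1 (the union proposes): the firm can get 34.08 next round, worth 0.64 × 34.08 = 21.8112 now. The union offers 21.8112 and keeps 360 − 21.8112 = 338.1888.

338.19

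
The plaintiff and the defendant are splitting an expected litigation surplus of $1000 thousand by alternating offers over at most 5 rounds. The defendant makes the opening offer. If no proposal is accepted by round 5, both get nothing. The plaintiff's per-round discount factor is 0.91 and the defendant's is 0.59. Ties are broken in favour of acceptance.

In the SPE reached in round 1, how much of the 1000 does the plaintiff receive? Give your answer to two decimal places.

573.42

Round 5 (the defendant proposes): rejection yields 0 for the plaintiff; the defendant offers 0 and keeps 1000.
Round 4 (the plaintiff proposes): the defendant can get 1000 next round, worth 0.59 × 1000 = 590 now. The plaintiff offers 590 and keeps 1000 − 590 = 410.
Round 3 (the defendant proposes): the plaintiff can get 410 next round, worth 0.91 × 410 = 373.1 now, so the defendant offers 373.1, keeping 626.9.
Round 2 (the plaintiff proposes): the defendant can get 626.9 next round, worth 0.59 × 626.9 = 369.871 now; the plaintiff offers that and keeps 630.129.
Round 1 (the defendant proposes): the plaintiff can get 630.129 next round, worth 0.91 × 630.129 = 573.41739 now; the defendant offers that and keeps 426.58261.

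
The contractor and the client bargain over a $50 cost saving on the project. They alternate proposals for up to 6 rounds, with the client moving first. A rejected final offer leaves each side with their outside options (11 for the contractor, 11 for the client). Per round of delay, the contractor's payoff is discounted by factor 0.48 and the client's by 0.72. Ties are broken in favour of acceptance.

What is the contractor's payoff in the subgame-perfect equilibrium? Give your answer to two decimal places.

By backward induction:
Round 6 (the contractor proposes): the client gets 11 if talks fail, so the contractor offers 11 and keeps 39.
Round 5 (the client proposes): the contractor can get 39 next round, worth 0.48 × 39 = 18.72 now, so the client offers 18.72, keeping 31.28.
Round 4 (the contractor proposes): the client can get 31.28 next round, worth 0.72 × 31.28 = 22.5216 now; the contractor offers that and keeps 27.4784.
Round 3 (the client proposes): the contractor can get 27.4784 next round, worth 0.48 × 27.4784 = 13.189632 now, so the client offers 13.189632, keeping 36.810368.
Round 2 (the contractor proposes): the client can get 36.810368 next round, worth 0.72 × 36.810368 = 26.50346496 now; the contractor offers that and keeps 23.49653504.
Round 1 (the client proposes): the contractor can get 23.49653504 next round, worth 0.48 × 23.49653504 = 11.2783368192 now, so the client offers 11.2783368192, keeping 38.7216631808.

11.28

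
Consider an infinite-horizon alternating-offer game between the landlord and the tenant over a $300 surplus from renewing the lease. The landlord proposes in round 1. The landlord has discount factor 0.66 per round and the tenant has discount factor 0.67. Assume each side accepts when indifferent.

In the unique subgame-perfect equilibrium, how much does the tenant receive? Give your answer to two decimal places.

122.52

In a stationary SPE each proposer offers the other exactly their discounted continuation value.
If the landlord keeps x when proposing and the tenant keeps y when proposing, then x = 300 − 0.67y and y = 300 − 0.66x.
Solving: x = 300(1 − 0.67) / (1 − 0.66·0.67) = 99 / 0.5578 ≈ 177.4830.
The tenant gets 300 − 177.4830 ≈ 122.5170.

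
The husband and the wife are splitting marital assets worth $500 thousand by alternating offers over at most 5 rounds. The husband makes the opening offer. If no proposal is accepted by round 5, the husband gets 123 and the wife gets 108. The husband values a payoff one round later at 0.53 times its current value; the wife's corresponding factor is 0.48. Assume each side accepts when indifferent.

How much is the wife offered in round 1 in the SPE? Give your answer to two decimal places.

Round 5 (the husband proposes): the wife gets 108 if talks fail, so the husband offers 108 and keeps 392.
Round 4 (the wife proposes): the husband can get 392 next round, worth 0.53 × 392 = 207.76 now. The wife offers 207.76 and keeps 500 − 207.76 = 292.24.
Round 3 (the husband proposes): the wife can get 292.24 next round, worth 0.48 × 292.24 = 140.2752 now, so the husband offers 140.2752, keeping 359.7248.
Round 2 (the wife proposes): the husband can get 359.7248 next round, worth 0.53 × 359.7248 = 190.654144 now, so the wife offers 190.654144, keeping 309.345856.
Round 1 (the husband proposes): the wife can get 309.345856 next round, worth 0.48 × 309.345856 = 148.48601088 now. The husband offers 148.48601088 and keeps 500 − 148.48601088 = 351.51398912.

148.49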